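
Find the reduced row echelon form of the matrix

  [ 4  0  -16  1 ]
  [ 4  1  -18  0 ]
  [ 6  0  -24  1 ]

ρ1 := 1/4·ρ1
  [ 1  0   -4  1/4 ]
  [ 4  1  -18    0 ]
  [ 6  0  -24    1 ]
ρ2 := ρ2 − 4·ρ1
  [ 1  0   -4  1/4 ]
  [ 0  1   -2   -1 ]
  [ 6  0  -24    1 ]
ρ3 := ρ3 − 6·ρ1
  [ 1  0  -4   1/4 ]
  [ 0  1  -2    -1 ]
  [ 0  0   0  -1/2 ]
ρ3 := -2·ρ3
  [ 1  0  -4  1/4 ]
  [ 0  1  -2   -1 ]
  [ 0  0   0    1 ]
ρ2 := ρ2 + ρ3
  [ 1  0  -4  1/4 ]
  [ 0  1  -2    0 ]
  [ 0  0   0    1 ]
ρ1 := ρ1 − 1/4·ρ3
  [ 1  0  -4  0 ]
  [ 0  1  -2  0 ]
  [ 0  0   0  1 ]

[[1, 0, -4, 0], [0, 1, -2, 0], [0, 0, 0, 1]]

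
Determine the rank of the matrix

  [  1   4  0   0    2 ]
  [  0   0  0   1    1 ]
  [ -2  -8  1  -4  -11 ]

r3 → r3 + 2·r1
  [ 1  4  0   0   2 ]
  [ 0  0  0   1   1 ]
  [ 0  0  1  -4  -7 ]
r2 <=> r3
  [ 1  4  0   0   2 ]
  [ 0  0  1  -4  -7 ]
  [ 0  0  0   1   1 ]
r2 → r2 + 4·r3
  [ 1  4  0  0   2 ]
  [ 0  0  1  0  -3 ]
  [ 0  0  0  1   1 ]
The reduced form has 3 nonzero rows.

rank = 3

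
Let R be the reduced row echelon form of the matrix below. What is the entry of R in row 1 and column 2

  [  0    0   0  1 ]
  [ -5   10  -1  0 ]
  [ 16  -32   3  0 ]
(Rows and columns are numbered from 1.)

Swap ρ1 and ρ2.
Multiply ρ1 by -1/5.
Subtract 16 times ρ1 from ρ3.
Swap ρ2 and ρ3.
Multiply ρ2 by -5.
Subtract 1/5 times ρ2 from ρ1.

-2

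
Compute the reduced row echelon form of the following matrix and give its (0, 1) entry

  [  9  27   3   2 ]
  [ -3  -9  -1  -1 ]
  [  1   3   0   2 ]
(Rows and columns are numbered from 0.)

3

R1 → 1/9·R1
  [  1   3  1/3  2/9 ]
  [ -3  -9   -1   -1 ]
  [  1   3    0    2 ]
R2 → R2 + 3·R1
  [ 1  3  1/3   2/9 ]
  [ 0  0    0  -1/3 ]
  [ 1  3    0     2 ]
R3 → R3 − R1
  [ 1  3   1/3   2/9 ]
  [ 0  0     0  -1/3 ]
  [ 0  0  -1/3  16/9 ]
R2 <-> R3
  [ 1  3   1/3   2/9 ]
  [ 0  0  -1/3  16/9 ]
  [ 0  0     0  -1/3 ]
R2 → -3·R2
  [ 1  3  1/3    2/9 ]
  [ 0  0    1  -16/3 ]
  [ 0  0    0   -1/3 ]
R3 → -3·R3
  [ 1  3  1/3    2/9 ]
  [ 0  0    1  -16/3 ]
  [ 0  0    0      1 ]
R2 → R2 + 16/3·R3
  [ 1  3  1/3  2/9 ]
  [ 0  0    1    0 ]
  [ 0  0    0    1 ]
R1 → R1 − 2/9·R3
  [ 1  3  1/3  0 ]
  [ 0  0    1  0 ]
  [ 0  0    0  1 ]
R1 → R1 − 1/3·R2
  [ 1  3  0  0 ]
  [ 0  0  1  0 ]
  [ 0  0  0  1 ]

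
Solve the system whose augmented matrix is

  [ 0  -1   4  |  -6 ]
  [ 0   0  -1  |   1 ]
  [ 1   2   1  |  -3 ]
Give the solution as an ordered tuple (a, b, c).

R1 ↔ R3
  [ 1   2   1  |  -3 ]
  [ 0   0  -1  |   1 ]
  [ 0  -1   4  |  -6 ]
R2 ↔ R3
  [ 1   2   1  |  -3 ]
  [ 0  -1   4  |  -6 ]
  [ 0   0  -1  |   1 ]
R2 -> -1·R2
  [ 1  2   1  |  -3 ]
  [ 0  1  -4  |   6 ]
  [ 0  0  -1  |   1 ]
R3 -> -1·R3
  [ 1  2   1  |  -3 ]
  [ 0  1  -4  |   6 ]
  [ 0  0   1  |  -1 ]
R2 -> R2 + 4·R3
  [ 1  2  1  |  -3 ]
  [ 0  1  0  |   2 ]
  [ 0  0  1  |  -1 ]
R1 -> R1 − R3
  [ 1  2  0  |  -2 ]
  [ 0  1  0  |   2 ]
  [ 0  0  1  |  -1 ]
R1 -> R1 − 2·R2
  [ 1  0  0  |  -6 ]
  [ 0  1  0  |   2 ]
  [ 0  0  1  |  -1 ]
Reading off the last column: a = -6, b = 2, c = -1.

(-6, 2, -1)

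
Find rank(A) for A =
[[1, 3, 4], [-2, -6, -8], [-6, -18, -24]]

r2 → r2 + 2·r1
  [  1    3    4 ]
  [  0    0    0 ]
  [ -6  -18  -24 ]
r3 → r3 + 6·r1
  [ 1  3  4 ]
  [ 0  0  0 ]
  [ 0  0  0 ]
The reduced form has 1 nonzero row.

rank = 1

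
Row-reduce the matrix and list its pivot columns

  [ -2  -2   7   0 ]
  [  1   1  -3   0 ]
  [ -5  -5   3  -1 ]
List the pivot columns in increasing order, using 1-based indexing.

ρ1 := -1/2·ρ1
ρ2 := ρ2 − ρ1
ρ3 := ρ3 + 5·ρ1
ρ2 := 2·ρ2
ρ3 := ρ3 + 29/2·ρ2
ρ3 := -1·ρ3
ρ1 := ρ1 + 7/2·ρ2
Pivot columns are the columns containing a leading 1.

1, 3, 4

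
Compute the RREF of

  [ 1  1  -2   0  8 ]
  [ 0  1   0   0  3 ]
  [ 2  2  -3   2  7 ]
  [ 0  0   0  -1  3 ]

R3 -> R3 − 2·R1
  [ 1  1  -2   0   8 ]
  [ 0  1   0   0   3 ]
  [ 0  0   1   2  -9 ]
  [ 0  0   0  -1   3 ]
R4 -> -1·R4
  [ 1  1  -2  0   8 ]
  [ 0  1   0  0   3 ]
  [ 0  0   1  2  -9 ]
  [ 0  0   0  1  -3 ]
R3 -> R3 − 2·R4
  [ 1  1  -2  0   8 ]
  [ 0  1   0  0   3 ]
  [ 0  0   1  0  -3 ]
  [ 0  0   0  1  -3 ]
R1 -> R1 + 2·R3
  [ 1  1  0  0   2 ]
  [ 0  1  0  0   3 ]
  [ 0  0  1  0  -3 ]
  [ 0  0  0  1  -3 ]
R1 -> R1 − R2
  [ 1  0  0  0  -1 ]
  [ 0  1  0  0   3 ]
  [ 0  0  1  0  -3 ]
  [ 0  0  0  1  -3 ]

[[1, 0, 0, 0, -1], [0, 1, 0, 0, 3], [0, 0, 1, 0, -3], [0, 0, 0, 1, -3]]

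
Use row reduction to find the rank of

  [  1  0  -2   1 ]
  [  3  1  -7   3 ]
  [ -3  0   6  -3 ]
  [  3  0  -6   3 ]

R2 := R2 − 3·R1
R3 := R3 + 3·R1
R4 := R4 − 3·R1
The reduced form has 2 nonzero rows.

rank = 2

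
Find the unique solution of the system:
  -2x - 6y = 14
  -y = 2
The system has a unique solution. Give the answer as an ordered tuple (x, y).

(-1, -2)

Form the augmented matrix and row-reduce:
  [ -2  -6  |  14 ]
  [  0  -1  |   2 ]
Multiply R1 by -1/2.
  [ 1   3  |  -7 ]
  [ 0  -1  |   2 ]
Multiply R2 by -1.
  [ 1  3  |  -7 ]
  [ 0  1  |  -2 ]
Subtract 3 times R2 from R1.
  [ 1  0  |  -1 ]
  [ 0  1  |  -2 ]
Reading off the last column: x = -1, y = -2.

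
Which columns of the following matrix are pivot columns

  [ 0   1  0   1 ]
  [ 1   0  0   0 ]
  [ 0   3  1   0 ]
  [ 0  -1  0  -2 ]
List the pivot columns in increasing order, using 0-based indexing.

Swap R1 and R2.
Subtract 3 times R2 from R3.
Add R2 to R4.
Multiply R4 by -1.
Add 3 times R4 to R3.
Subtract R4 from R2.
Pivot columns are the columns containing a leading 1.

0, 1, 2, 3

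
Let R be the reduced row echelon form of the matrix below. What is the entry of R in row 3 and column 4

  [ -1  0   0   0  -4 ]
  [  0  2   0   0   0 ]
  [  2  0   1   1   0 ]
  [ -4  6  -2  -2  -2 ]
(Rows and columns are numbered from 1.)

ρ1 ← -1·ρ1
  [  1  0   0   0   4 ]
  [  0  2   0   0   0 ]
  [  2  0   1   1   0 ]
  [ -4  6  -2  -2  -2 ]
ρ3 ← ρ3 − 2·ρ1
  [  1  0   0   0   4 ]
  [  0  2   0   0   0 ]
  [  0  0   1   1  -8 ]
  [ -4  6  -2  -2  -2 ]
ρ4 ← ρ4 + 4·ρ1
  [ 1  0   0   0   4 ]
  [ 0  2   0   0   0 ]
  [ 0  0   1   1  -8 ]
  [ 0  6  -2  -2  14 ]
ρ2 ← 1/2·ρ2
  [ 1  0   0   0   4 ]
  [ 0  1   0   0   0 ]
  [ 0  0   1   1  -8 ]
  [ 0  6  -2  -2  14 ]
ρ4 ← ρ4 − 6·ρ2
  [ 1  0   0   0   4 ]
  [ 0  1   0   0   0 ]
  [ 0  0   1   1  -8 ]
  [ 0  0  -2  -2  14 ]
ρ4 ← ρ4 + 2·ρ3
  [ 1  0  0  0   4 ]
  [ 0  1  0  0   0 ]
  [ 0  0  1  1  -8 ]
  [ 0  0  0  0  -2 ]
ρ4 ← -1/2·ρ4
  [ 1  0  0  0   4 ]
  [ 0  1  0  0   0 ]
  [ 0  0  1  1  -8 ]
  [ 0  0  0  0   1 ]
ρ3 ← ρ3 + 8·ρ4
  [ 1  0  0  0  4 ]
  [ 0  1  0  0  0 ]
  [ 0  0  1  1  0 ]
  [ 0  0  0  0  1 ]
ρ1 ← ρ1 − 4·ρ4
  [ 1  0  0  0  0 ]
  [ 0  1  0  0  0 ]
  [ 0  0  1  1  0 ]
  [ 0  0  0  0  1 ]

1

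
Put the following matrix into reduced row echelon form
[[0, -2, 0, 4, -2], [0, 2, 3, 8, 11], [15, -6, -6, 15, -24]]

[[1, 0, 0, 9/5, 0], [0, 1, 0, -2, 1], [0, 0, 1, 4, 3]]

Swap ρ1 and ρ3.
  [ 15  -6  -6  15  -24 ]
  [  0   2   3   8   11 ]
  [  0  -2   0   4   -2 ]
Multiply ρ1 by 1/15.
  [ 1  -2/5  -2/5  1  -8/5 ]
  [ 0     2     3  8    11 ]
  [ 0    -2     0  4    -2 ]
Multiply ρ2 by 1/2.
  [ 1  -2/5  -2/5  1  -8/5 ]
  [ 0     1   3/2  4  11/2 ]
  [ 0    -2     0  4    -2 ]
Add 2 times ρ2 to ρ3.
  [ 1  -2/5  -2/5   1  -8/5 ]
  [ 0     1   3/2   4  11/2 ]
  [ 0     0     3  12     9 ]
Multiply ρ3 by 1/3.
  [ 1  -2/5  -2/5  1  -8/5 ]
  [ 0     1   3/2  4  11/2 ]
  [ 0     0     1  4     3 ]
Subtract 3/2 times ρ3 from ρ2.
  [ 1  -2/5  -2/5   1  -8/5 ]
  [ 0     1     0  -2     1 ]
  [ 0     0     1   4     3 ]
Add 2/5 times ρ3 to ρ1.
  [ 1  -2/5  0  13/5  -2/5 ]
  [ 0     1  0    -2     1 ]
  [ 0     0  1     4     3 ]
Add 2/5 times ρ2 to ρ1.
  [ 1  0  0  9/5  0 ]
  [ 0  1  0   -2  1 ]
  [ 0  0  1    4  3 ]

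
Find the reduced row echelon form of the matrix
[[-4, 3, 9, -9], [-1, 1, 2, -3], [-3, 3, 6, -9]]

r1 -> -1/4·r1
  [  1  -3/4  -9/4  9/4 ]
  [ -1     1     2   -3 ]
  [ -3     3     6   -9 ]
r2 -> r2 + r1
  [  1  -3/4  -9/4   9/4 ]
  [  0   1/4  -1/4  -3/4 ]
  [ -3     3     6    -9 ]
r3 -> r3 + 3·r1
  [ 1  -3/4  -9/4   9/4 ]
  [ 0   1/4  -1/4  -3/4 ]
  [ 0   3/4  -3/4  -9/4 ]
r2 -> 4·r2
  [ 1  -3/4  -9/4   9/4 ]
  [ 0     1    -1    -3 ]
  [ 0   3/4  -3/4  -9/4 ]
r3 -> r3 − 3/4·r2
  [ 1  -3/4  -9/4  9/4 ]
  [ 0     1    -1   -3 ]
  [ 0     0     0    0 ]
r1 -> r1 + 3/4·r2
  [ 1  0  -3   0 ]
  [ 0  1  -1  -3 ]
  [ 0  0   0   0 ]

[[1, 0, -3, 0], [0, 1, -1, -3], [0, 0, 0, 0]]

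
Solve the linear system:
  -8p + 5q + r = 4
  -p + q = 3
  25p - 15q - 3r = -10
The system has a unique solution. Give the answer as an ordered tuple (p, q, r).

(2, 5, -5)

Form the augmented matrix and row-reduce:
  [ -8    5   1  |    4 ]
  [ -1    1   0  |    3 ]
  [ 25  -15  -3  |  -10 ]
R1 -> -1/8·R1
  [  1  -5/8  -1/8  |  -1/2 ]
  [ -1     1     0  |     3 ]
  [ 25   -15    -3  |   -10 ]
R2 -> R2 + R1
  [  1  -5/8  -1/8  |  -1/2 ]
  [  0   3/8  -1/8  |   5/2 ]
  [ 25   -15    -3  |   -10 ]
R3 -> R3 − 25·R1
  [ 1  -5/8  -1/8  |  -1/2 ]
  [ 0   3/8  -1/8  |   5/2 ]
  [ 0   5/8   1/8  |   5/2 ]
R2 -> 8/3·R2
  [ 1  -5/8  -1/8  |  -1/2 ]
  [ 0     1  -1/3  |  20/3 ]
  [ 0   5/8   1/8  |   5/2 ]
R3 -> R3 − 5/8·R2
  [ 1  -5/8  -1/8  |  -1/2 ]
  [ 0     1  -1/3  |  20/3 ]
  [ 0     0   1/3  |  -5/3 ]
R3 -> 3·R3
  [ 1  -5/8  -1/8  |  -1/2 ]
  [ 0     1  -1/3  |  20/3 ]
  [ 0     0     1  |    -5 ]
R2 -> R2 + 1/3·R3
  [ 1  -5/8  -1/8  |  -1/2 ]
  [ 0     1     0  |     5 ]
  [ 0     0     1  |    -5 ]
R1 -> R1 + 1/8·R3
  [ 1  -5/8  0  |  -9/8 ]
  [ 0     1  0  |     5 ]
  [ 0     0  1  |    -5 ]
R1 -> R1 + 5/8·R2
  [ 1  0  0  |   2 ]
  [ 0  1  0  |   5 ]
  [ 0  0  1  |  -5 ]
Reading off the last column: p = 2, q = 5, r = -5.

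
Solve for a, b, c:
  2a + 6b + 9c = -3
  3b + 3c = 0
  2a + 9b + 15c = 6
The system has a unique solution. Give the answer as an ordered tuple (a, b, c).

(-6, -3, 3)

Form the augmented matrix and row-reduce:
  [ 2  6   9  |  -3 ]
  [ 0  3   3  |   0 ]
  [ 2  9  15  |   6 ]
R1 → 1/2·R1
  [ 1  3  9/2  |  -3/2 ]
  [ 0  3    3  |     0 ]
  [ 2  9   15  |     6 ]
R3 → R3 − 2·R1
  [ 1  3  9/2  |  -3/2 ]
  [ 0  3    3  |     0 ]
  [ 0  3    6  |     9 ]
R2 → 1/3·R2
  [ 1  3  9/2  |  -3/2 ]
  [ 0  1    1  |     0 ]
  [ 0  3    6  |     9 ]
R3 → R3 − 3·R2
  [ 1  3  9/2  |  -3/2 ]
  [ 0  1    1  |     0 ]
  [ 0  0    3  |     9 ]
R3 → 1/3·R3
  [ 1  3  9/2  |  -3/2 ]
  [ 0  1    1  |     0 ]
  [ 0  0    1  |     3 ]
R2 → R2 − R3
  [ 1  3  9/2  |  -3/2 ]
  [ 0  1    0  |    -3 ]
  [ 0  0    1  |     3 ]
R1 → R1 − 9/2·R3
  [ 1  3  0  |  -15 ]
  [ 0  1  0  |   -3 ]
  [ 0  0  1  |    3 ]
R1 → R1 − 3·R2
  [ 1  0  0  |  -6 ]
  [ 0  1  0  |  -3 ]
  [ 0  0  1  |   3 ]
Reading off the last column: a = -6, b = -3, c = 3.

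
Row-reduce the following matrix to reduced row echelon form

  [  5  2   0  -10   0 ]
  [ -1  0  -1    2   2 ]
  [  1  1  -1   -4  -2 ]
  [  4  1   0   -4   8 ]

[[1, 0, 0, 0, 4], [0, 1, 0, 0, 0], [0, 0, 1, 0, -2], [0, 0, 0, 1, 2]]

r1 := 1/5·r1
  [  1  2/5   0  -2   0 ]
  [ -1    0  -1   2   2 ]
  [  1    1  -1  -4  -2 ]
  [  4    1   0  -4   8 ]
r2 := r2 + r1
  [ 1  2/5   0  -2   0 ]
  [ 0  2/5  -1   0   2 ]
  [ 1    1  -1  -4  -2 ]
  [ 4    1   0  -4   8 ]
r3 := r3 − r1
  [ 1  2/5   0  -2   0 ]
  [ 0  2/5  -1   0   2 ]
  [ 0  3/5  -1  -2  -2 ]
  [ 4    1   0  -4   8 ]
r4 := r4 − 4·r1
  [ 1   2/5   0  -2   0 ]
  [ 0   2/5  -1   0   2 ]
  [ 0   3/5  -1  -2  -2 ]
  [ 0  -3/5   0   4   8 ]
r2 := 5/2·r2
  [ 1   2/5     0  -2   0 ]
  [ 0     1  -5/2   0   5 ]
  [ 0   3/5    -1  -2  -2 ]
  [ 0  -3/5     0   4   8 ]
r3 := r3 − 3/5·r2
  [ 1   2/5     0  -2   0 ]
  [ 0     1  -5/2   0   5 ]
  [ 0     0   1/2  -2  -5 ]
  [ 0  -3/5     0   4   8 ]
r4 := r4 + 3/5·r2
  [ 1  2/5     0  -2   0 ]
  [ 0    1  -5/2   0   5 ]
  [ 0    0   1/2  -2  -5 ]
  [ 0    0  -3/2   4  11 ]
r3 := 2·r3
  [ 1  2/5     0  -2    0 ]
  [ 0    1  -5/2   0    5 ]
  [ 0    0     1  -4  -10 ]
  [ 0    0  -3/2   4   11 ]
r4 := r4 + 3/2·r3
  [ 1  2/5     0  -2    0 ]
  [ 0    1  -5/2   0    5 ]
  [ 0    0     1  -4  -10 ]
  [ 0    0     0  -2   -4 ]
r4 := -1/2·r4
  [ 1  2/5     0  -2    0 ]
  [ 0    1  -5/2   0    5 ]
  [ 0    0     1  -4  -10 ]
  [ 0    0     0   1    2 ]
r3 := r3 + 4·r4
  [ 1  2/5     0  -2   0 ]
  [ 0    1  -5/2   0   5 ]
  [ 0    0     1   0  -2 ]
  [ 0    0     0   1   2 ]
r1 := r1 + 2·r4
  [ 1  2/5     0  0   4 ]
  [ 0    1  -5/2  0   5 ]
  [ 0    0     1  0  -2 ]
  [ 0    0     0  1   2 ]
r2 := r2 + 5/2·r3
  [ 1  2/5  0  0   4 ]
  [ 0    1  0  0   0 ]
  [ 0    0  1  0  -2 ]
  [ 0    0  0  1   2 ]
r1 := r1 − 2/5·r2
  [ 1  0  0  0   4 ]
  [ 0  1  0  0   0 ]
  [ 0  0  1  0  -2 ]
  [ 0  0  0  1   2 ]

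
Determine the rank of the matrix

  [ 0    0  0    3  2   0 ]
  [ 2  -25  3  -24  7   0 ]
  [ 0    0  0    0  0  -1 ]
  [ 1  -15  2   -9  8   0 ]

rank = 4

R1 ↔ R2
  [ 2  -25  3  -24  7   0 ]
  [ 0    0  0    3  2   0 ]
  [ 0    0  0    0  0  -1 ]
  [ 1  -15  2   -9  8   0 ]
R1 := 1/2·R1
  [ 1  -25/2  3/2  -12  7/2   0 ]
  [ 0      0    0    3    2   0 ]
  [ 0      0    0    0    0  -1 ]
  [ 1    -15    2   -9    8   0 ]
R4 := R4 − R1
  [ 1  -25/2  3/2  -12  7/2   0 ]
  [ 0      0    0    3    2   0 ]
  [ 0      0    0    0    0  -1 ]
  [ 0   -5/2  1/2    3  9/2   0 ]
R2 ↔ R4
  [ 1  -25/2  3/2  -12  7/2   0 ]
  [ 0   -5/2  1/2    3  9/2   0 ]
  [ 0      0    0    0    0  -1 ]
  [ 0      0    0    3    2   0 ]
R2 := -2/5·R2
  [ 1  -25/2   3/2   -12   7/2   0 ]
  [ 0      1  -1/5  -6/5  -9/5   0 ]
  [ 0      0     0     0     0  -1 ]
  [ 0      0     0     3     2   0 ]
R3 ↔ R4
  [ 1  -25/2   3/2   -12   7/2   0 ]
  [ 0      1  -1/5  -6/5  -9/5   0 ]
  [ 0      0     0     3     2   0 ]
  [ 0      0     0     0     0  -1 ]
R3 := 1/3·R3
  [ 1  -25/2   3/2   -12   7/2   0 ]
  [ 0      1  -1/5  -6/5  -9/5   0 ]
  [ 0      0     0     1   2/3   0 ]
  [ 0      0     0     0     0  -1 ]
R4 := -1·R4
  [ 1  -25/2   3/2   -12   7/2  0 ]
  [ 0      1  -1/5  -6/5  -9/5  0 ]
  [ 0      0     0     1   2/3  0 ]
  [ 0      0     0     0     0  1 ]
R2 := R2 + 6/5·R3
  [ 1  -25/2   3/2  -12  7/2  0 ]
  [ 0      1  -1/5    0   -1  0 ]
  [ 0      0     0    1  2/3  0 ]
  [ 0      0     0    0    0  1 ]
R1 := R1 + 12·R3
  [ 1  -25/2   3/2  0  23/2  0 ]
  [ 0      1  -1/5  0    -1  0 ]
  [ 0      0     0  1   2/3  0 ]
  [ 0      0     0  0     0  1 ]
R1 := R1 + 25/2·R2
  [ 1  0    -1  0   -1  0 ]
  [ 0  1  -1/5  0   -1  0 ]
  [ 0  0     0  1  2/3  0 ]
  [ 0  0     0  0    0  1 ]
The reduced form has 4 nonzero rows.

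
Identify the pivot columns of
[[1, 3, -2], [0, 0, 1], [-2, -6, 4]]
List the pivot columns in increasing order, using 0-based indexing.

Add 2 times r1 to r3.
Add 2 times r2 to r1.
Pivot columns are the columns containing a leading 1.

0, 2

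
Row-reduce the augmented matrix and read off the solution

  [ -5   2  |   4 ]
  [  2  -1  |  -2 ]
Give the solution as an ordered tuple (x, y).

(0, 2)

R1 -> -1/5·R1
  [ 1  -2/5  |  -4/5 ]
  [ 2    -1  |    -2 ]
R2 -> R2 − 2·R1
  [ 1  -2/5  |  -4/5 ]
  [ 0  -1/5  |  -2/5 ]
R2 -> -5·R2
  [ 1  -2/5  |  -4/5 ]
  [ 0     1  |     2 ]
R1 -> R1 + 2/5·R2
  [ 1  0  |  0 ]
  [ 0  1  |  2 ]
Reading off the last column: x = 0, y = 2.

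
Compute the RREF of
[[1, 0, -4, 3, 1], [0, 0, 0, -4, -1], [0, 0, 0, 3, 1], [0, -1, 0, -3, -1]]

[[1, 0, -4, 0, 0], [0, 1, 0, 0, 0], [0, 0, 0, 1, 0], [0, 0, 0, 0, 1]]

Swap R2 and R4.
  [ 1   0  -4   3   1 ]
  [ 0  -1   0  -3  -1 ]
  [ 0   0   0   3   1 ]
  [ 0   0   0  -4  -1 ]
Multiply R2 by -1.
  [ 1  0  -4   3   1 ]
  [ 0  1   0   3   1 ]
  [ 0  0   0   3   1 ]
  [ 0  0   0  -4  -1 ]
Multiply R3 by 1/3.
  [ 1  0  -4   3    1 ]
  [ 0  1   0   3    1 ]
  [ 0  0   0   1  1/3 ]
  [ 0  0   0  -4   -1 ]
Add 4 times R3 to R4.
  [ 1  0  -4  3    1 ]
  [ 0  1   0  3    1 ]
  [ 0  0   0  1  1/3 ]
  [ 0  0   0  0  1/3 ]
Multiply R4 by 3.
  [ 1  0  -4  3    1 ]
  [ 0  1   0  3    1 ]
  [ 0  0   0  1  1/3 ]
  [ 0  0   0  0    1 ]
Subtract 1/3 times R4 from R3.
  [ 1  0  -4  3  1 ]
  [ 0  1   0  3  1 ]
  [ 0  0   0  1  0 ]
  [ 0  0   0  0  1 ]
Subtract R4 from R2.
  [ 1  0  -4  3  1 ]
  [ 0  1   0  3  0 ]
  [ 0  0   0  1  0 ]
  [ 0  0   0  0  1 ]
Subtract R4 from R1.
  [ 1  0  -4  3  0 ]
  [ 0  1   0  3  0 ]
  [ 0  0   0  1  0 ]
  [ 0  0   0  0  1 ]
Subtract 3 times R3 from R2.
  [ 1  0  -4  3  0 ]
  [ 0  1   0  0  0 ]
  [ 0  0   0  1  0 ]
  [ 0  0   0  0  1 ]
Subtract 3 times R3 from R1.
  [ 1  0  -4  0  0 ]
  [ 0  1   0  0  0 ]
  [ 0  0   0  1  0 ]
  [ 0  0   0  0  1 ]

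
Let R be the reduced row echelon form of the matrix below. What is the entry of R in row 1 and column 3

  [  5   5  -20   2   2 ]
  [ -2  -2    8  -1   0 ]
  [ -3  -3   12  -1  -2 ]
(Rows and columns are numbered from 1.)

Multiply r1 by 1/5.
  [  1   1  -4  2/5  2/5 ]
  [ -2  -2   8   -1    0 ]
  [ -3  -3  12   -1   -2 ]
Add 2 times r1 to r2.
  [  1   1  -4   2/5  2/5 ]
  [  0   0   0  -1/5  4/5 ]
  [ -3  -3  12    -1   -2 ]
Add 3 times r1 to r3.
  [ 1  1  -4   2/5   2/5 ]
  [ 0  0   0  -1/5   4/5 ]
  [ 0  0   0   1/5  -4/5 ]
Multiply r2 by -5.
  [ 1  1  -4  2/5   2/5 ]
  [ 0  0   0    1    -4 ]
  [ 0  0   0  1/5  -4/5 ]
Subtract 1/5 times r2 from r3.
  [ 1  1  -4  2/5  2/5 ]
  [ 0  0   0    1   -4 ]
  [ 0  0   0    0    0 ]
Subtract 2/5 times r2 from r1.
  [ 1  1  -4  0   2 ]
  [ 0  0   0  1  -4 ]
  [ 0  0   0  0   0 ]

-4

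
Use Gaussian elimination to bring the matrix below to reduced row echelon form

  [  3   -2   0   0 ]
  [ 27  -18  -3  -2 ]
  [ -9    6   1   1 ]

[[1, -2/3, 0, 0], [0, 0, 1, 0], [0, 0, 0, 1]]

ρ1 -> 1/3·ρ1
  [  1  -2/3   0   0 ]
  [ 27   -18  -3  -2 ]
  [ -9     6   1   1 ]
ρ2 -> ρ2 − 27·ρ1
  [  1  -2/3   0   0 ]
  [  0     0  -3  -2 ]
  [ -9     6   1   1 ]
ρ3 -> ρ3 + 9·ρ1
  [ 1  -2/3   0   0 ]
  [ 0     0  -3  -2 ]
  [ 0     0   1   1 ]
ρ2 -> -1/3·ρ2
  [ 1  -2/3  0    0 ]
  [ 0     0  1  2/3 ]
  [ 0     0  1    1 ]
ρ3 -> ρ3 − ρ2
  [ 1  -2/3  0    0 ]
  [ 0     0  1  2/3 ]
  [ 0     0  0  1/3 ]
ρ3 -> 3·ρ3
  [ 1  -2/3  0    0 ]
  [ 0     0  1  2/3 ]
  [ 0     0  0    1 ]
ρ2 -> ρ2 − 2/3·ρ3
  [ 1  -2/3  0  0 ]
  [ 0     0  1  0 ]
  [ 0     0  0  1 ]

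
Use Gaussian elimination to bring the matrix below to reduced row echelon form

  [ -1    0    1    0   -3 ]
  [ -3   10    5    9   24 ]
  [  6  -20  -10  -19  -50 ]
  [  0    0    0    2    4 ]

r1 -> -1·r1
  [  1    0   -1    0    3 ]
  [ -3   10    5    9   24 ]
  [  6  -20  -10  -19  -50 ]
  [  0    0    0    2    4 ]
r2 -> r2 + 3·r1
  [ 1    0   -1    0    3 ]
  [ 0   10    2    9   33 ]
  [ 6  -20  -10  -19  -50 ]
  [ 0    0    0    2    4 ]
r3 -> r3 − 6·r1
  [ 1    0  -1    0    3 ]
  [ 0   10   2    9   33 ]
  [ 0  -20  -4  -19  -68 ]
  [ 0    0   0    2    4 ]
r2 -> 1/10·r2
  [ 1    0   -1     0      3 ]
  [ 0    1  1/5  9/10  33/10 ]
  [ 0  -20   -4   -19    -68 ]
  [ 0    0    0     2      4 ]
r3 -> r3 + 20·r2
  [ 1  0   -1     0      3 ]
  [ 0  1  1/5  9/10  33/10 ]
  [ 0  0    0    -1     -2 ]
  [ 0  0    0     2      4 ]
r3 -> -1·r3
  [ 1  0   -1     0      3 ]
  [ 0  1  1/5  9/10  33/10 ]
  [ 0  0    0     1      2 ]
  [ 0  0    0     2      4 ]
r4 -> r4 − 2·r3
  [ 1  0   -1     0      3 ]
  [ 0  1  1/5  9/10  33/10 ]
  [ 0  0    0     1      2 ]
  [ 0  0    0     0      0 ]
r2 -> r2 − 9/10·r3
  [ 1  0   -1  0    3 ]
  [ 0  1  1/5  0  3/2 ]
  [ 0  0    0  1    2 ]
  [ 0  0    0  0    0 ]

[[1, 0, -1, 0, 3], [0, 1, 1/5, 0, 3/2], [0, 0, 0, 1, 2], [0, 0, 0, 0, 0]]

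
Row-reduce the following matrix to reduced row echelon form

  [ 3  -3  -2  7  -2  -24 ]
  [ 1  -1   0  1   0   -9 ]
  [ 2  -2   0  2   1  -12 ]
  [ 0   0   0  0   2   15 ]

[[1, -1, 0, 1, 0, 0], [0, 0, 1, -2, 0, 0], [0, 0, 0, 0, 1, 0], [0, 0, 0, 0, 0, 1]]

Multiply r1 by 1/3.
  [ 1  -1  -2/3  7/3  -2/3   -8 ]
  [ 1  -1     0    1     0   -9 ]
  [ 2  -2     0    2     1  -12 ]
  [ 0   0     0    0     2   15 ]
Subtract r1 from r2.
  [ 1  -1  -2/3   7/3  -2/3   -8 ]
  [ 0   0   2/3  -4/3   2/3   -1 ]
  [ 2  -2     0     2     1  -12 ]
  [ 0   0     0     0     2   15 ]
Subtract 2 times r1 from r3.
  [ 1  -1  -2/3   7/3  -2/3  -8 ]
  [ 0   0   2/3  -4/3   2/3  -1 ]
  [ 0   0   4/3  -8/3   7/3   4 ]
  [ 0   0     0     0     2  15 ]
Multiply r2 by 3/2.
  [ 1  -1  -2/3   7/3  -2/3    -8 ]
  [ 0   0     1    -2     1  -3/2 ]
  [ 0   0   4/3  -8/3   7/3     4 ]
  [ 0   0     0     0     2    15 ]
Subtract 4/3 times r2 from r3.
  [ 1  -1  -2/3  7/3  -2/3    -8 ]
  [ 0   0     1   -2     1  -3/2 ]
  [ 0   0     0    0     1     6 ]
  [ 0   0     0    0     2    15 ]
Subtract 2 times r3 from r4.
  [ 1  -1  -2/3  7/3  -2/3    -8 ]
  [ 0   0     1   -2     1  -3/2 ]
  [ 0   0     0    0     1     6 ]
  [ 0   0     0    0     0     3 ]
Multiply r4 by 1/3.
  [ 1  -1  -2/3  7/3  -2/3    -8 ]
  [ 0   0     1   -2     1  -3/2 ]
  [ 0   0     0    0     1     6 ]
  [ 0   0     0    0     0     1 ]
Subtract 6 times r4 from r3.
  [ 1  -1  -2/3  7/3  -2/3    -8 ]
  [ 0   0     1   -2     1  -3/2 ]
  [ 0   0     0    0     1     0 ]
  [ 0   0     0    0     0     1 ]
Add 3/2 times r4 to r2.
  [ 1  -1  -2/3  7/3  -2/3  -8 ]
  [ 0   0     1   -2     1   0 ]
  [ 0   0     0    0     1   0 ]
  [ 0   0     0    0     0   1 ]
Add 8 times r4 to r1.
  [ 1  -1  -2/3  7/3  -2/3  0 ]
  [ 0   0     1   -2     1  0 ]
  [ 0   0     0    0     1  0 ]
  [ 0   0     0    0     0  1 ]
Subtract r3 from r2.
  [ 1  -1  -2/3  7/3  -2/3  0 ]
  [ 0   0     1   -2     0  0 ]
  [ 0   0     0    0     1  0 ]
  [ 0   0     0    0     0  1 ]
Add 2/3 times r3 to r1.
  [ 1  -1  -2/3  7/3  0  0 ]
  [ 0   0     1   -2  0  0 ]
  [ 0   0     0    0  1  0 ]
  [ 0   0     0    0  0  1 ]
Add 2/3 times r2 to r1.
  [ 1  -1  0   1  0  0 ]
  [ 0   0  1  -2  0  0 ]
  [ 0   0  0   0  1  0 ]
  [ 0   0  0   0  0  1 ]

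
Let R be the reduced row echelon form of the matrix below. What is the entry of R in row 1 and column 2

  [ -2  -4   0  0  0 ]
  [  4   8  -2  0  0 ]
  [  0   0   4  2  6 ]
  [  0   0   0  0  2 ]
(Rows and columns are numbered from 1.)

Multiply R1 by -1/2.
  [ 1  2   0  0  0 ]
  [ 4  8  -2  0  0 ]
  [ 0  0   4  2  6 ]
  [ 0  0   0  0  2 ]
Subtract 4 times R1 from R2.
  [ 1  2   0  0  0 ]
  [ 0  0  -2  0  0 ]
  [ 0  0   4  2  6 ]
  [ 0  0   0  0  2 ]
Multiply R2 by -1/2.
  [ 1  2  0  0  0 ]
  [ 0  0  1  0  0 ]
  [ 0  0  4  2  6 ]
  [ 0  0  0  0  2 ]
Subtract 4 times R2 from R3.
  [ 1  2  0  0  0 ]
  [ 0  0  1  0  0 ]
  [ 0  0  0  2  6 ]
  [ 0  0  0  0  2 ]
Multiply R3 by 1/2.
  [ 1  2  0  0  0 ]
  [ 0  0  1  0  0 ]
  [ 0  0  0  1  3 ]
  [ 0  0  0  0  2 ]
Multiply R4 by 1/2.
  [ 1  2  0  0  0 ]
  [ 0  0  1  0  0 ]
  [ 0  0  0  1  3 ]
  [ 0  0  0  0  1 ]
Subtract 3 times R4 from R3.
  [ 1  2  0  0  0 ]
  [ 0  0  1  0  0 ]
  [ 0  0  0  1  0 ]
  [ 0  0  0  0  1 ]

2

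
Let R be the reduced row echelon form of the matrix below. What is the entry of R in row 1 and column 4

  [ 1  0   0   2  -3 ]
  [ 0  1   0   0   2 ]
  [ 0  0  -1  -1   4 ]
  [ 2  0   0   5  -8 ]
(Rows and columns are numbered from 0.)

R4 → R4 − 2·R1
  [ 1  0   0   2  -3 ]
  [ 0  1   0   0   2 ]
  [ 0  0  -1  -1   4 ]
  [ 0  0   0   1  -2 ]
R3 → -1·R3
  [ 1  0  0  2  -3 ]
  [ 0  1  0  0   2 ]
  [ 0  0  1  1  -4 ]
  [ 0  0  0  1  -2 ]
R3 → R3 − R4
  [ 1  0  0  2  -3 ]
  [ 0  1  0  0   2 ]
  [ 0  0  1  0  -2 ]
  [ 0  0  0  1  -2 ]
R1 → R1 − 2·R4
  [ 1  0  0  0   1 ]
  [ 0  1  0  0   2 ]
  [ 0  0  1  0  -2 ]
  [ 0  0  0  1  -2 ]

2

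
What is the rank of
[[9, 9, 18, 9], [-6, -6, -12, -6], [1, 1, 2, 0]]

rank = 2

Multiply R1 by 1/9.
  [  1   1    2   1 ]
  [ -6  -6  -12  -6 ]
  [  1   1    2   0 ]
Add 6 times R1 to R2.
  [ 1  1  2  1 ]
  [ 0  0  0  0 ]
  [ 1  1  2  0 ]
Subtract R1 from R3.
  [ 1  1  2   1 ]
  [ 0  0  0   0 ]
  [ 0  0  0  -1 ]
Swap R2 and R3.
  [ 1  1  2   1 ]
  [ 0  0  0  -1 ]
  [ 0  0  0   0 ]
Multiply R2 by -1.
  [ 1  1  2  1 ]
  [ 0  0  0  1 ]
  [ 0  0  0  0 ]
Subtract R2 from R1.
  [ 1  1  2  0 ]
  [ 0  0  0  1 ]
  [ 0  0  0  0 ]
The reduced form has 2 nonzero rows.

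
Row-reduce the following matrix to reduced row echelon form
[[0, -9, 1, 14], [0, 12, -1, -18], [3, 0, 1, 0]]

Swap R1 and R3.
  [ 3   0   1    0 ]
  [ 0  12  -1  -18 ]
  [ 0  -9   1   14 ]
Multiply R1 by 1/3.
  [ 1   0  1/3    0 ]
  [ 0  12   -1  -18 ]
  [ 0  -9    1   14 ]
Multiply R2 by 1/12.
  [ 1   0    1/3     0 ]
  [ 0   1  -1/12  -3/2 ]
  [ 0  -9      1    14 ]
Add 9 times R2 to R3.
  [ 1  0    1/3     0 ]
  [ 0  1  -1/12  -3/2 ]
  [ 0  0    1/4   1/2 ]
Multiply R3 by 4.
  [ 1  0    1/3     0 ]
  [ 0  1  -1/12  -3/2 ]
  [ 0  0      1     2 ]
Add 1/12 times R3 to R2.
  [ 1  0  1/3     0 ]
  [ 0  1    0  -4/3 ]
  [ 0  0    1     2 ]
Subtract 1/3 times R3 from R1.
  [ 1  0  0  -2/3 ]
  [ 0  1  0  -4/3 ]
  [ 0  0  1     2 ]

[[1, 0, 0, -2/3], [0, 1, 0, -4/3], [0, 0, 1, 2]]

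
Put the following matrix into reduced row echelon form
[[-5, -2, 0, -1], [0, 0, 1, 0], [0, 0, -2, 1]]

[[1, 2/5, 0, 0], [0, 0, 1, 0], [0, 0, 0, 1]]

r1 -> -1/5·r1
  [ 1  2/5   0  1/5 ]
  [ 0    0   1    0 ]
  [ 0    0  -2    1 ]
r3 -> r3 + 2·r2
  [ 1  2/5  0  1/5 ]
  [ 0    0  1    0 ]
  [ 0    0  0    1 ]
r1 -> r1 − 1/5·r3
  [ 1  2/5  0  0 ]
  [ 0    0  1  0 ]
  [ 0    0  0  1 ]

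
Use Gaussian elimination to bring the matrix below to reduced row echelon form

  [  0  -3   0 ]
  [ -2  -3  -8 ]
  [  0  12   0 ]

[[1, 0, 4], [0, 1, 0], [0, 0, 0]]

r1 <=> r2
r1 := -1/2·r1
r2 := -1/3·r2
r3 := r3 − 12·r2
r1 := r1 − 3/2·r2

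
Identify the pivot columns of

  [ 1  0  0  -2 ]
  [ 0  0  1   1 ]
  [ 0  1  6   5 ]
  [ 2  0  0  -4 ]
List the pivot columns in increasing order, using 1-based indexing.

1, 2, 3

r4 := r4 − 2·r1
  [ 1  0  0  -2 ]
  [ 0  0  1   1 ]
  [ 0  1  6   5 ]
  [ 0  0  0   0 ]
r2 <-> r3
  [ 1  0  0  -2 ]
  [ 0  1  6   5 ]
  [ 0  0  1   1 ]
  [ 0  0  0   0 ]
r2 := r2 − 6·r3
  [ 1  0  0  -2 ]
  [ 0  1  0  -1 ]
  [ 0  0  1   1 ]
  [ 0  0  0   0 ]
Pivot columns are the columns containing a leading 1.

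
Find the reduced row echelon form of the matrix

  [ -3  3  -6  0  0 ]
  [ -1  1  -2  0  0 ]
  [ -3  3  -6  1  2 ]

ρ1 := -1/3·ρ1
  [  1  -1   2  0  0 ]
  [ -1   1  -2  0  0 ]
  [ -3   3  -6  1  2 ]
ρ2 := ρ2 + ρ1
  [  1  -1   2  0  0 ]
  [  0   0   0  0  0 ]
  [ -3   3  -6  1  2 ]
ρ3 := ρ3 + 3·ρ1
  [ 1  -1  2  0  0 ]
  [ 0   0  0  0  0 ]
  [ 0   0  0  1  2 ]
ρ2 ↔ ρ3
  [ 1  -1  2  0  0 ]
  [ 0   0  0  1  2 ]
  [ 0   0  0  0  0 ]

[[1, -1, 2, 0, 0], [0, 0, 0, 1, 2], [0, 0, 0, 0, 0]]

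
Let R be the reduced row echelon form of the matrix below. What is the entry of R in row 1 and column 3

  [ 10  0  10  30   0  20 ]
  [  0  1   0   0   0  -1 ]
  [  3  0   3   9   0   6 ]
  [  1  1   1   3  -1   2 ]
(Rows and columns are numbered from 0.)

0

R1 := 1/10·R1
  [ 1  0  1  3   0   2 ]
  [ 0  1  0  0   0  -1 ]
  [ 3  0  3  9   0   6 ]
  [ 1  1  1  3  -1   2 ]
R3 := R3 − 3·R1
  [ 1  0  1  3   0   2 ]
  [ 0  1  0  0   0  -1 ]
  [ 0  0  0  0   0   0 ]
  [ 1  1  1  3  -1   2 ]
R4 := R4 − R1
  [ 1  0  1  3   0   2 ]
  [ 0  1  0  0   0  -1 ]
  [ 0  0  0  0   0   0 ]
  [ 0  1  0  0  -1   0 ]
R4 := R4 − R2
  [ 1  0  1  3   0   2 ]
  [ 0  1  0  0   0  -1 ]
  [ 0  0  0  0   0   0 ]
  [ 0  0  0  0  -1   1 ]
R3 <=> R4
  [ 1  0  1  3   0   2 ]
  [ 0  1  0  0   0  -1 ]
  [ 0  0  0  0  -1   1 ]
  [ 0  0  0  0   0   0 ]
R3 := -1·R3
  [ 1  0  1  3  0   2 ]
  [ 0  1  0  0  0  -1 ]
  [ 0  0  0  0  1  -1 ]
  [ 0  0  0  0  0   0 ]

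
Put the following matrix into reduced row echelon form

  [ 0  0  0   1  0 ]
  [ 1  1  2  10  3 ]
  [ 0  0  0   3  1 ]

Swap R1 and R2.
  [ 1  1  2  10  3 ]
  [ 0  0  0   1  0 ]
  [ 0  0  0   3  1 ]
Subtract 3 times R2 from R3.
  [ 1  1  2  10  3 ]
  [ 0  0  0   1  0 ]
  [ 0  0  0   0  1 ]
Subtract 3 times R3 from R1.
  [ 1  1  2  10  0 ]
  [ 0  0  0   1  0 ]
  [ 0  0  0   0  1 ]
Subtract 10 times R2 from R1.
  [ 1  1  2  0  0 ]
  [ 0  0  0  1  0 ]
  [ 0  0  0  0  1 ]

[[1, 1, 2, 0, 0], [0, 0, 0, 1, 0], [0, 0, 0, 0, 1]]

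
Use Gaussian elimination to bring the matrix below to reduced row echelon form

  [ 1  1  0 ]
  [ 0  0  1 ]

[[1, 1, 0], [0, 0, 1]]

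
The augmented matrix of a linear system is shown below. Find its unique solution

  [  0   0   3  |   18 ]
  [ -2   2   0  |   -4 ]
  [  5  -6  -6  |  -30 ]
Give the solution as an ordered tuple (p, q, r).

r1 <-> r2
  [ -2   2   0  |   -4 ]
  [  0   0   3  |   18 ]
  [  5  -6  -6  |  -30 ]
r1 ← -1/2·r1
  [ 1  -1   0  |    2 ]
  [ 0   0   3  |   18 ]
  [ 5  -6  -6  |  -30 ]
r3 ← r3 − 5·r1
  [ 1  -1   0  |    2 ]
  [ 0   0   3  |   18 ]
  [ 0  -1  -6  |  -40 ]
r2 <-> r3
  [ 1  -1   0  |    2 ]
  [ 0  -1  -6  |  -40 ]
  [ 0   0   3  |   18 ]
r2 ← -1·r2
  [ 1  -1  0  |   2 ]
  [ 0   1  6  |  40 ]
  [ 0   0  3  |  18 ]
r3 ← 1/3·r3
  [ 1  -1  0  |   2 ]
  [ 0   1  6  |  40 ]
  [ 0   0  1  |   6 ]
r2 ← r2 − 6·r3
  [ 1  -1  0  |  2 ]
  [ 0   1  0  |  4 ]
  [ 0   0  1  |  6 ]
r1 ← r1 + r2
  [ 1  0  0  |  6 ]
  [ 0  1  0  |  4 ]
  [ 0  0  1  |  6 ]
Reading off the last column: p = 6, q = 4, r = 6.

(6, 4, 6)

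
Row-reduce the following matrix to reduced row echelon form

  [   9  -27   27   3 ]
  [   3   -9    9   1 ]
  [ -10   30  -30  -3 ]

R1 -> 1/9·R1
  [   1  -3    3  1/3 ]
  [   3  -9    9    1 ]
  [ -10  30  -30   -3 ]
R2 -> R2 − 3·R1
  [   1  -3    3  1/3 ]
  [   0   0    0    0 ]
  [ -10  30  -30   -3 ]
R3 -> R3 + 10·R1
  [ 1  -3  3  1/3 ]
  [ 0   0  0    0 ]
  [ 0   0  0  1/3 ]
R2 ↔ R3
  [ 1  -3  3  1/3 ]
  [ 0   0  0  1/3 ]
  [ 0   0  0    0 ]
R2 -> 3·R2
  [ 1  -3  3  1/3 ]
  [ 0   0  0    1 ]
  [ 0   0  0    0 ]
R1 -> R1 − 1/3·R2
  [ 1  -3  3  0 ]
  [ 0   0  0  1 ]
  [ 0   0  0  0 ]

[[1, -3, 3, 0], [0, 0, 0, 1], [0, 0, 0, 0]]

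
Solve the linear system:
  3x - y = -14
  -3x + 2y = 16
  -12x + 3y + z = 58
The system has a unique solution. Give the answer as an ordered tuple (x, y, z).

(-4, 2, 4)

Form the augmented matrix and row-reduce:
  [   3  -1  0  |  -14 ]
  [  -3   2  0  |   16 ]
  [ -12   3  1  |   58 ]
Multiply R1 by 1/3.
  [   1  -1/3  0  |  -14/3 ]
  [  -3     2  0  |     16 ]
  [ -12     3  1  |     58 ]
Add 3 times R1 to R2.
  [   1  -1/3  0  |  -14/3 ]
  [   0     1  0  |      2 ]
  [ -12     3  1  |     58 ]
Add 12 times R1 to R3.
  [ 1  -1/3  0  |  -14/3 ]
  [ 0     1  0  |      2 ]
  [ 0    -1  1  |      2 ]
Add R2 to R3.
  [ 1  -1/3  0  |  -14/3 ]
  [ 0     1  0  |      2 ]
  [ 0     0  1  |      4 ]
Add 1/3 times R2 to R1.
  [ 1  0  0  |  -4 ]
  [ 0  1  0  |   2 ]
  [ 0  0  1  |   4 ]
Reading off the last column: x = -4, y = 2, z = 4.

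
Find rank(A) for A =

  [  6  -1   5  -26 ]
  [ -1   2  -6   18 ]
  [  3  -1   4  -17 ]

rank = 3

R1 := 1/6·R1
  [  1  -1/6  5/6  -13/3 ]
  [ -1     2   -6     18 ]
  [  3    -1    4    -17 ]
R2 := R2 + R1
  [ 1  -1/6    5/6  -13/3 ]
  [ 0  11/6  -31/6   41/3 ]
  [ 3    -1      4    -17 ]
R3 := R3 − 3·R1
  [ 1  -1/6    5/6  -13/3 ]
  [ 0  11/6  -31/6   41/3 ]
  [ 0  -1/2    3/2     -4 ]
R2 := 6/11·R2
  [ 1  -1/6     5/6  -13/3 ]
  [ 0     1  -31/11  82/11 ]
  [ 0  -1/2     3/2     -4 ]
R3 := R3 + 1/2·R2
  [ 1  -1/6     5/6  -13/3 ]
  [ 0     1  -31/11  82/11 ]
  [ 0     0    1/11  -3/11 ]
R3 := 11·R3
  [ 1  -1/6     5/6  -13/3 ]
  [ 0     1  -31/11  82/11 ]
  [ 0     0       1     -3 ]
R2 := R2 + 31/11·R3
  [ 1  -1/6  5/6  -13/3 ]
  [ 0     1    0     -1 ]
  [ 0     0    1     -3 ]
R1 := R1 − 5/6·R3
  [ 1  -1/6  0  -11/6 ]
  [ 0     1  0     -1 ]
  [ 0     0  1     -3 ]
R1 := R1 + 1/6·R2
  [ 1  0  0  -2 ]
  [ 0  1  0  -1 ]
  [ 0  0  1  -3 ]
The reduced form has 3 nonzero rows.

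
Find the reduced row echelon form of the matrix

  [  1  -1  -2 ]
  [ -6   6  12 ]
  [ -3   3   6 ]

R2 -> R2 + 6·R1
R3 -> R3 + 3·R1

[[1, -1, -2], [0, 0, 0], [0, 0, 0]]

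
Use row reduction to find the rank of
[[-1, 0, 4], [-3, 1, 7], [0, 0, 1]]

Multiply r1 by -1.
  [  1  0  -4 ]
  [ -3  1   7 ]
  [  0  0   1 ]
Add 3 times r1 to r2.
  [ 1  0  -4 ]
  [ 0  1  -5 ]
  [ 0  0   1 ]
Add 5 times r3 to r2.
  [ 1  0  -4 ]
  [ 0  1   0 ]
  [ 0  0   1 ]
Add 4 times r3 to r1.
  [ 1  0  0 ]
  [ 0  1  0 ]
  [ 0  0  1 ]
The reduced form has 3 nonzero rows.

rank = 3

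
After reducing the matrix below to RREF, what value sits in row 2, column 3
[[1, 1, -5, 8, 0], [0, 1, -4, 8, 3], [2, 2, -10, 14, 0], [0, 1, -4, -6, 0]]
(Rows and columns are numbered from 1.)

-4

ρ3 ← ρ3 − 2·ρ1
  [ 1  1  -5   8  0 ]
  [ 0  1  -4   8  3 ]
  [ 0  0   0  -2  0 ]
  [ 0  1  -4  -6  0 ]
ρ4 ← ρ4 − ρ2
  [ 1  1  -5    8   0 ]
  [ 0  1  -4    8   3 ]
  [ 0  0   0   -2   0 ]
  [ 0  0   0  -14  -3 ]
ρ3 ← -1/2·ρ3
  [ 1  1  -5    8   0 ]
  [ 0  1  -4    8   3 ]
  [ 0  0   0    1   0 ]
  [ 0  0   0  -14  -3 ]
ρ4 ← ρ4 + 14·ρ3
  [ 1  1  -5  8   0 ]
  [ 0  1  -4  8   3 ]
  [ 0  0   0  1   0 ]
  [ 0  0   0  0  -3 ]
ρ4 ← -1/3·ρ4
  [ 1  1  -5  8  0 ]
  [ 0  1  -4  8  3 ]
  [ 0  0   0  1  0 ]
  [ 0  0   0  0  1 ]
ρ2 ← ρ2 − 3·ρ4
  [ 1  1  -5  8  0 ]
  [ 0  1  -4  8  0 ]
  [ 0  0   0  1  0 ]
  [ 0  0   0  0  1 ]
ρ2 ← ρ2 − 8·ρ3
  [ 1  1  -5  8  0 ]
  [ 0  1  -4  0  0 ]
  [ 0  0   0  1  0 ]
  [ 0  0   0  0  1 ]
ρ1 ← ρ1 − 8·ρ3
  [ 1  1  -5  0  0 ]
  [ 0  1  -4  0  0 ]
  [ 0  0   0  1  0 ]
  [ 0  0   0  0  1 ]
ρ1 ← ρ1 − ρ2
  [ 1  0  -1  0  0 ]
  [ 0  1  -4  0  0 ]
  [ 0  0   0  1  0 ]
  [ 0  0   0  0  1 ]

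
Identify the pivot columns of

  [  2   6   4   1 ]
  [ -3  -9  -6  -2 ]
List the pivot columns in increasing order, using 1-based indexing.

r1 → 1/2·r1
r2 → r2 + 3·r1
r2 → -2·r2
r1 → r1 − 1/2·r2
Pivot columns are the columns containing a leading 1.

1, 4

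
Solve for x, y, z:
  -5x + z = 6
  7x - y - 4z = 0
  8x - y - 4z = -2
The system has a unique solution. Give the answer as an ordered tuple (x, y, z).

Form the augmented matrix and row-reduce:
  [ -5   0   1  |   6 ]
  [  7  -1  -4  |   0 ]
  [  8  -1  -4  |  -2 ]
r1 -> -1/5·r1
  [ 1   0  -1/5  |  -6/5 ]
  [ 7  -1    -4  |     0 ]
  [ 8  -1    -4  |    -2 ]
r2 -> r2 − 7·r1
  [ 1   0   -1/5  |  -6/5 ]
  [ 0  -1  -13/5  |  42/5 ]
  [ 8  -1     -4  |    -2 ]
r3 -> r3 − 8·r1
  [ 1   0   -1/5  |  -6/5 ]
  [ 0  -1  -13/5  |  42/5 ]
  [ 0  -1  -12/5  |  38/5 ]
r2 -> -1·r2
  [ 1   0   -1/5  |   -6/5 ]
  [ 0   1   13/5  |  -42/5 ]
  [ 0  -1  -12/5  |   38/5 ]
r3 -> r3 + r2
  [ 1  0  -1/5  |   -6/5 ]
  [ 0  1  13/5  |  -42/5 ]
  [ 0  0   1/5  |   -4/5 ]
r3 -> 5·r3
  [ 1  0  -1/5  |   -6/5 ]
  [ 0  1  13/5  |  -42/5 ]
  [ 0  0     1  |     -4 ]
r2 -> r2 − 13/5·r3
  [ 1  0  -1/5  |  -6/5 ]
  [ 0  1     0  |     2 ]
  [ 0  0     1  |    -4 ]
r1 -> r1 + 1/5·r3
  [ 1  0  0  |  -2 ]
  [ 0  1  0  |   2 ]
  [ 0  0  1  |  -4 ]
Reading off the last column: x = -2, y = 2, z = -4.

(-2, 2, -4)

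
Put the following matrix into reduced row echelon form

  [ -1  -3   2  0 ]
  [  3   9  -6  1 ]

[[1, 3, -2, 0], [0, 0, 0, 1]]

R1 → -1·R1
  [ 1  3  -2  0 ]
  [ 3  9  -6  1 ]
R2 → R2 − 3·R1
  [ 1  3  -2  0 ]
  [ 0  0   0  1 ]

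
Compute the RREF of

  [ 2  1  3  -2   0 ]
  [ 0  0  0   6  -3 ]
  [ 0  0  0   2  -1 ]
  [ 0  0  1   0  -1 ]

[[1, 1/2, 0, 0, 1], [0, 0, 1, 0, -1], [0, 0, 0, 1, -1/2], [0, 0, 0, 0, 0]]

R1 -> 1/2·R1
  [ 1  1/2  3/2  -1   0 ]
  [ 0    0    0   6  -3 ]
  [ 0    0    0   2  -1 ]
  [ 0    0    1   0  -1 ]
R2 ↔ R4
  [ 1  1/2  3/2  -1   0 ]
  [ 0    0    1   0  -1 ]
  [ 0    0    0   2  -1 ]
  [ 0    0    0   6  -3 ]
R3 -> 1/2·R3
  [ 1  1/2  3/2  -1     0 ]
  [ 0    0    1   0    -1 ]
  [ 0    0    0   1  -1/2 ]
  [ 0    0    0   6    -3 ]
R4 -> R4 − 6·R3
  [ 1  1/2  3/2  -1     0 ]
  [ 0    0    1   0    -1 ]
  [ 0    0    0   1  -1/2 ]
  [ 0    0    0   0     0 ]
R1 -> R1 + R3
  [ 1  1/2  3/2  0  -1/2 ]
  [ 0    0    1  0    -1 ]
  [ 0    0    0  1  -1/2 ]
  [ 0    0    0  0     0 ]
R1 -> R1 − 3/2·R2
  [ 1  1/2  0  0     1 ]
  [ 0    0  1  0    -1 ]
  [ 0    0  0  1  -1/2 ]
  [ 0    0  0  0     0 ]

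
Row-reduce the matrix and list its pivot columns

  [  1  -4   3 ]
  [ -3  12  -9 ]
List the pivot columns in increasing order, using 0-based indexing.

0

r2 → r2 + 3·r1
  [ 1  -4  3 ]
  [ 0   0  0 ]
Pivot columns are the columns containing a leading 1.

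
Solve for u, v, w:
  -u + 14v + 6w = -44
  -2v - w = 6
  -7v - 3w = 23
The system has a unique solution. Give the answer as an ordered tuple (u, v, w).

(-2, -5, 4)

Form the augmented matrix and row-reduce:
  [ -1  14   6  |  -44 ]
  [  0  -2  -1  |    6 ]
  [  0  -7  -3  |   23 ]
R1 -> -1·R1
  [ 1  -14  -6  |  44 ]
  [ 0   -2  -1  |   6 ]
  [ 0   -7  -3  |  23 ]
R2 -> -1/2·R2
  [ 1  -14   -6  |  44 ]
  [ 0    1  1/2  |  -3 ]
  [ 0   -7   -3  |  23 ]
R3 -> R3 + 7·R2
  [ 1  -14   -6  |  44 ]
  [ 0    1  1/2  |  -3 ]
  [ 0    0  1/2  |   2 ]
R3 -> 2·R3
  [ 1  -14   -6  |  44 ]
  [ 0    1  1/2  |  -3 ]
  [ 0    0    1  |   4 ]
R2 -> R2 − 1/2·R3
  [ 1  -14  -6  |  44 ]
  [ 0    1   0  |  -5 ]
  [ 0    0   1  |   4 ]
R1 -> R1 + 6·R3
  [ 1  -14  0  |  68 ]
  [ 0    1  0  |  -5 ]
  [ 0    0  1  |   4 ]
R1 -> R1 + 14·R2
  [ 1  0  0  |  -2 ]
  [ 0  1  0  |  -5 ]
  [ 0  0  1  |   4 ]
Reading off the last column: u = -2, v = -5, w = 4.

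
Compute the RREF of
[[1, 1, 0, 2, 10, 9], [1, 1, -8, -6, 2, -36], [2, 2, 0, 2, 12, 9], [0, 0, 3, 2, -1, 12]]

[[1, 1, 0, 0, 2, 0], [0, 0, 1, 0, -3, 0], [0, 0, 0, 1, 4, 0], [0, 0, 0, 0, 0, 1]]

Subtract r1 from r2.
Subtract 2 times r1 from r3.
Multiply r2 by -1/8.
Subtract 3 times r2 from r4.
Multiply r3 by -1/2.
Add r3 to r4.
Multiply r4 by -8/3.
Subtract 9/2 times r4 from r3.
Subtract 45/8 times r4 from r2.
Subtract 9 times r4 from r1.
Subtract r3 from r2.
Subtract 2 times r3 from r1.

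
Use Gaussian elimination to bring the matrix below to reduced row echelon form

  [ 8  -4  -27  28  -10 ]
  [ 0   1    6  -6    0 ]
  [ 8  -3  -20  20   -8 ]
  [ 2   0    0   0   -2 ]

r1 → 1/8·r1
  [ 1  -1/2  -27/8  7/2  -5/4 ]
  [ 0     1      6   -6     0 ]
  [ 8    -3    -20   20    -8 ]
  [ 2     0      0    0    -2 ]
r3 → r3 − 8·r1
  [ 1  -1/2  -27/8  7/2  -5/4 ]
  [ 0     1      6   -6     0 ]
  [ 0     1      7   -8     2 ]
  [ 2     0      0    0    -2 ]
r4 → r4 − 2·r1
  [ 1  -1/2  -27/8  7/2  -5/4 ]
  [ 0     1      6   -6     0 ]
  [ 0     1      7   -8     2 ]
  [ 0     1   27/4   -7   1/2 ]
r3 → r3 − r2
  [ 1  -1/2  -27/8  7/2  -5/4 ]
  [ 0     1      6   -6     0 ]
  [ 0     0      1   -2     2 ]
  [ 0     1   27/4   -7   1/2 ]
r4 → r4 − r2
  [ 1  -1/2  -27/8  7/2  -5/4 ]
  [ 0     1      6   -6     0 ]
  [ 0     0      1   -2     2 ]
  [ 0     0    3/4   -1   1/2 ]
r4 → r4 − 3/4·r3
  [ 1  -1/2  -27/8  7/2  -5/4 ]
  [ 0     1      6   -6     0 ]
  [ 0     0      1   -2     2 ]
  [ 0     0      0  1/2    -1 ]
r4 → 2·r4
  [ 1  -1/2  -27/8  7/2  -5/4 ]
  [ 0     1      6   -6     0 ]
  [ 0     0      1   -2     2 ]
  [ 0     0      0    1    -2 ]
r3 → r3 + 2·r4
  [ 1  -1/2  -27/8  7/2  -5/4 ]
  [ 0     1      6   -6     0 ]
  [ 0     0      1    0    -2 ]
  [ 0     0      0    1    -2 ]
r2 → r2 + 6·r4
  [ 1  -1/2  -27/8  7/2  -5/4 ]
  [ 0     1      6    0   -12 ]
  [ 0     0      1    0    -2 ]
  [ 0     0      0    1    -2 ]
r1 → r1 − 7/2·r4
  [ 1  -1/2  -27/8  0  23/4 ]
  [ 0     1      6  0   -12 ]
  [ 0     0      1  0    -2 ]
  [ 0     0      0  1    -2 ]
r2 → r2 − 6·r3
  [ 1  -1/2  -27/8  0  23/4 ]
  [ 0     1      0  0     0 ]
  [ 0     0      1  0    -2 ]
  [ 0     0      0  1    -2 ]
r1 → r1 + 27/8·r3
  [ 1  -1/2  0  0  -1 ]
  [ 0     1  0  0   0 ]
  [ 0     0  1  0  -2 ]
  [ 0     0  0  1  -2 ]
r1 → r1 + 1/2·r2
  [ 1  0  0  0  -1 ]
  [ 0  1  0  0   0 ]
  [ 0  0  1  0  -2 ]
  [ 0  0  0  1  -2 ]

[[1, 0, 0, 0, -1], [0, 1, 0, 0, 0], [0, 0, 1, 0, -2], [0, 0, 0, 1, -2]]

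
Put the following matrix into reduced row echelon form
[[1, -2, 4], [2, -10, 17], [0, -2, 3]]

[[1, 0, 1], [0, 1, -3/2], [0, 0, 0]]

R2 → R2 − 2·R1
  [ 1  -2  4 ]
  [ 0  -6  9 ]
  [ 0  -2  3 ]
R2 → -1/6·R2
  [ 1  -2     4 ]
  [ 0   1  -3/2 ]
  [ 0  -2     3 ]
R3 → R3 + 2·R2
  [ 1  -2     4 ]
  [ 0   1  -3/2 ]
  [ 0   0     0 ]
R1 → R1 + 2·R2
  [ 1  0     1 ]
  [ 0  1  -3/2 ]
  [ 0  0     0 ]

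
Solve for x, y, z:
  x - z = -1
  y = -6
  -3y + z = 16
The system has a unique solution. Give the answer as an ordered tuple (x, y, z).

Form the augmented matrix and row-reduce:
  [ 1   0  -1  |  -1 ]
  [ 0   1   0  |  -6 ]
  [ 0  -3   1  |  16 ]
R3 → R3 + 3·R2
  [ 1  0  -1  |  -1 ]
  [ 0  1   0  |  -6 ]
  [ 0  0   1  |  -2 ]
R1 → R1 + R3
  [ 1  0  0  |  -3 ]
  [ 0  1  0  |  -6 ]
  [ 0  0  1  |  -2 ]
Reading off the last column: x = -3, y = -6, z = -2.

(-3, -6, -2)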